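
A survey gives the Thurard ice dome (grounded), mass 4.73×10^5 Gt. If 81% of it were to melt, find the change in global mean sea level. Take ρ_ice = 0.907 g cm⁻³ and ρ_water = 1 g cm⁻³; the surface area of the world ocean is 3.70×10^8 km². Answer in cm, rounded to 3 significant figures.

≈ 104 cm

Thurard: 0.81 × 4.73×10^5 Gt = 3.831×10^17 kg; dividing by ρ_w = 1 g cm⁻³ = 1000 kg m⁻³ gives 3.831×10^14 m³ of water.
Spread over 3.70×10^14 m² of ocean, Δh = 3.831×10^14 / 3.70×10^14 = 1.04 m = 104 cm.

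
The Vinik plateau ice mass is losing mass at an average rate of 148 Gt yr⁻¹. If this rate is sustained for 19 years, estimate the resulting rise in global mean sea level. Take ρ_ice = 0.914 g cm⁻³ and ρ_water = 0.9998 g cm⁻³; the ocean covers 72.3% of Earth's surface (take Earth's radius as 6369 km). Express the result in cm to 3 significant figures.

Total mass lost = 148 Gt/yr × 19 yr = 2812 Gt = 2.812×10^15 kg.
ρ_w = 0.9998 g cm⁻³ = 999.8 kg m⁻³, so water volume = 2.812×10^15 / 999.8 = 2.813×10^12 m³.
Δh = 2.813×10^12 / 3.69×10^14 = 7.63×10^-3 m = 0.763 cm.

≈ 0.763 cm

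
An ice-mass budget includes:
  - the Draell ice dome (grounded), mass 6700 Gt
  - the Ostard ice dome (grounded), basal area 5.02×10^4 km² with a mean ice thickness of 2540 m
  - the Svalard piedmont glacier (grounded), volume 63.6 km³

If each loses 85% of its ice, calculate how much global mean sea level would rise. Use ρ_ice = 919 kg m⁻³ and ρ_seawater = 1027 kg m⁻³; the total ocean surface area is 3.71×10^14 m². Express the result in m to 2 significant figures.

≈ 0.28 m

Draell: 0.85 × 6700 Gt = 5.695×10^15 kg; dividing by ρ_w = 1027 kg m⁻³ gives 5.545×10^12 m³ of water.
Ostard: ice volume = 5.02×10^4 km² × 2540 m = 1.275×10^5 km³; 0.85 × 1.275×10^5 × (919/1027) = 9.698×10^4 km³ of water.
Svalard: 0.85 × 63.6 km³ × (919/1027) = 48.38 km³ of water.
Total added water ≈ 1.026×10^14 m³ over 3.71×10^14 m² → Δh = 0.276 m.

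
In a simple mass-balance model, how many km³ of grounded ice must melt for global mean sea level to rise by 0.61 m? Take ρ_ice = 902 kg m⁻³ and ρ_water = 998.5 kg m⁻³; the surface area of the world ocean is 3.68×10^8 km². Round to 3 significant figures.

≈ 2.48×10^5 km³

Required water volume = Δh × A = 0.61 m × 3.68×10^14 m² = 2.245×10^14 m³ = 2.245×10^5 km³.
Ice volume = water volume × ρ_w/ρ_ice = 2.245×10^5 × 998.5/902 = 2.48×10^5 km³.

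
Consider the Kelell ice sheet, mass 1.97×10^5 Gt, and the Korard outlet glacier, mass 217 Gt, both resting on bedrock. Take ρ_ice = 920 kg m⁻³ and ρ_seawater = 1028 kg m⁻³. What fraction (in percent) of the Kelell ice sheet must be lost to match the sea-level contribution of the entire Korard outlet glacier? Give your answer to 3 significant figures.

≈ 0.110 %

Equal sea-level rise means equal mass of meltwater, i.e. equal mass of ice lost.
Ice mass of Korard: 2.170×10^14 kg; ice mass of Kelell: 1.970×10^17 kg.
Fraction required = 2.170×10^14 / 1.970×10^17 = 1.10×10^-3 → 0.110 %.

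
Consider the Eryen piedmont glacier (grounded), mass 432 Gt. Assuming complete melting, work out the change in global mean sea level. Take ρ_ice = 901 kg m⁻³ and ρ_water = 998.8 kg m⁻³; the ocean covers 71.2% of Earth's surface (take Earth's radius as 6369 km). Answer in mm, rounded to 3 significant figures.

Eryen: 432 Gt = 4.320×10^14 kg; dividing by ρ_w = 998.8 kg m⁻³ gives 4.325×10^11 m³ of water.
Spread over 3.63×10^14 m² of ocean, Δh = 4.325×10^11 / 3.63×10^14 = 1.19×10^-3 m = 1.19 mm.

≈ 1.19 mm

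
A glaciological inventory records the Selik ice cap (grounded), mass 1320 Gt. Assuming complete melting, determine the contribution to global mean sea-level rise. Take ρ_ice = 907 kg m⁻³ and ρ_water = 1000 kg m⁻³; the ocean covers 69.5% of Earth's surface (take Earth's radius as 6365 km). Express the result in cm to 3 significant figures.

Selik: 1320 Gt = 1.320×10^15 kg; dividing by ρ_w = 1000 kg m⁻³ gives 1.320×10^12 m³ of water.
Spread over 3.54×10^14 m² of ocean, Δh = 1.320×10^12 / 3.54×10^14 = 3.73×10^-3 m = 0.373 cm.

≈ 0.373 cm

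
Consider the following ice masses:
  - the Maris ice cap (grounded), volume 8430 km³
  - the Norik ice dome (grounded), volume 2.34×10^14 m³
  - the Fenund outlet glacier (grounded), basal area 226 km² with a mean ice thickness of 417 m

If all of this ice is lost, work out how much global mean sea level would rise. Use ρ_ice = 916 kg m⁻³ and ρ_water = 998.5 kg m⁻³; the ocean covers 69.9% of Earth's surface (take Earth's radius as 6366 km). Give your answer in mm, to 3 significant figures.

≈ 625 mm

Maris: 8430 km³ × (916/998.5) = 7733 km³ of water.
Norik: 2.34×10^14 m³ × (916/998.5) = 2.147×10^14 m³ of water.
Fenund: ice volume = 226 km² × 417 m = 94.24 km³; 94.24 × (916/998.5) = 86.46 km³ of water.
Total added water ≈ 2.225×10^14 m³ over 3.56×10^14 m² → Δh = 0.625 m = 625 mm.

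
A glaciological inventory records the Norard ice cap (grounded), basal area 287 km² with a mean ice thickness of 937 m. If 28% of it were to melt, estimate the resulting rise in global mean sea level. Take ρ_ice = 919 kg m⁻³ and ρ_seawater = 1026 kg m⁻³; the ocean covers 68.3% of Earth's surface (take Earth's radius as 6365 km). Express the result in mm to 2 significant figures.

≈ 0.19 mm

Norard: ice volume = 287 km² × 937 m = 268.9 km³; 0.28 × 268.9 × (919/1026) = 67.44 km³ of water.
Spread over 3.48×10^14 m² of ocean, Δh = 6.744×10^10 / 3.48×10^14 = 1.94×10^-4 m = 0.19 mm.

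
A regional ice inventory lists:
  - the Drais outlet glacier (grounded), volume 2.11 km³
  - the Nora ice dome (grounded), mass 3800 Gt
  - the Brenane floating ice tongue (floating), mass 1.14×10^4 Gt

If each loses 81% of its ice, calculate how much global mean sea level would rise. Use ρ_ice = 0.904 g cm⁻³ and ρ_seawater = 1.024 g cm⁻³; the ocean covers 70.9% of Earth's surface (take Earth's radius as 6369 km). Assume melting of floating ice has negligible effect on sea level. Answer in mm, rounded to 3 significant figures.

Drais: 0.81 × 2.11 km³ × (904/1024) = 1.509 km³ of water.
Nora: 0.81 × 3800 Gt = 3.078×10^15 kg; dividing by ρ_w = 1.024 g cm⁻³ = 1024 kg m⁻³ gives 3.006×10^12 m³ of water.
The Brenane floating ice tongue is floating and already displaces its own weight of water, so its melt adds essentially nothing to sea level.
Total added water ≈ 3.007×10^12 m³ over 3.61×10^14 m² → Δh = 8.32×10^-3 m = 8.32 mm.

≈ 8.32 mm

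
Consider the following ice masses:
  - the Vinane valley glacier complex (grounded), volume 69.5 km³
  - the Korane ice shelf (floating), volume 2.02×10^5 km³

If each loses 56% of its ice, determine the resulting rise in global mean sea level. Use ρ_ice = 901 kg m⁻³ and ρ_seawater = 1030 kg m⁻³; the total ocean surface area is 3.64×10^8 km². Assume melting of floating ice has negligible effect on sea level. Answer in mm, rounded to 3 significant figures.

Vinane: 0.56 × 69.5 km³ × (901/1030) = 34.05 km³ of water.
The Korane ice shelf is floating and already displaces its own weight of water, so its melt adds essentially nothing to sea level.
Total added water ≈ 3.405×10^10 m³ over 3.64×10^14 m² → Δh = 9.35×10^-5 m = 0.0935 mm.

≈ 0.0935 mm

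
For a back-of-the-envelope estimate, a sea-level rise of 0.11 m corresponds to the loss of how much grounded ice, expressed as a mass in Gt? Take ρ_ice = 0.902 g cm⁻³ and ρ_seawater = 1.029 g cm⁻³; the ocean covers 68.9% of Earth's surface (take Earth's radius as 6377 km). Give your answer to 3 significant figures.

≈ 3.99×10^4 Gt

Required water volume = Δh × A = 0.11 m × 3.52×10^14 m² = 3.873×10^13 m³.
ρ_w = 1.029 g cm⁻³ = 1029 kg m⁻³, so the mass of water = 3.873×10^13 m³ × 1029 kg m⁻³ = 3.985×10^16 kg = 3.99×10^4 Gt (and the same mass of ice, by conservation).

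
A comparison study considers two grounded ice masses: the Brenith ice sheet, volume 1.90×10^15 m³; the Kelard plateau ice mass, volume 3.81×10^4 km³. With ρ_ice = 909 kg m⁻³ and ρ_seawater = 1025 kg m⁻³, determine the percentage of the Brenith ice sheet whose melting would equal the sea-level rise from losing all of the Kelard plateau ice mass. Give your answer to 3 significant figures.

≈ 2.01 %

Equal sea-level rise means equal mass of meltwater, i.e. equal mass of ice lost.
Ice mass of Kelard: 3.463×10^16 kg; ice mass of Brenith: 1.727×10^18 kg.
Fraction required = 3.463×10^16 / 1.727×10^18 = 0.0201 → 2.01 %.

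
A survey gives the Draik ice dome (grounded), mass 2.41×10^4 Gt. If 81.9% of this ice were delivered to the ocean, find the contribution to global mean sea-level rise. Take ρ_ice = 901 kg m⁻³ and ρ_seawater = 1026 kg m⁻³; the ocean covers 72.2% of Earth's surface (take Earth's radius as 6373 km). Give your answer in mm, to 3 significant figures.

≈ 52.2 mm

Draik: 0.819 × 2.41×10^4 Gt = 1.974×10^16 kg; dividing by ρ_w = 1026 kg m⁻³ gives 1.924×10^13 m³ of water.
Spread over 3.68×10^14 m² of ocean, Δh = 1.924×10^13 / 3.68×10^14 = 0.0522 m = 52.2 mm.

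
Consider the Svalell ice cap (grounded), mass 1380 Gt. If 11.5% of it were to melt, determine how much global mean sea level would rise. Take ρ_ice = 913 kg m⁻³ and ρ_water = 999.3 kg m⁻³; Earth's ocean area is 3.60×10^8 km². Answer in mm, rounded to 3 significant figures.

≈ 0.441 mm

Svalell: 0.115 × 1380 Gt = 1.587×10^14 kg; dividing by ρ_w = 999.3 kg m⁻³ gives 1.588×10^11 m³ of water.
Spread over 3.60×10^14 m² of ocean, Δh = 1.588×10^11 / 3.60×10^14 = 4.41×10^-4 m = 0.441 mm.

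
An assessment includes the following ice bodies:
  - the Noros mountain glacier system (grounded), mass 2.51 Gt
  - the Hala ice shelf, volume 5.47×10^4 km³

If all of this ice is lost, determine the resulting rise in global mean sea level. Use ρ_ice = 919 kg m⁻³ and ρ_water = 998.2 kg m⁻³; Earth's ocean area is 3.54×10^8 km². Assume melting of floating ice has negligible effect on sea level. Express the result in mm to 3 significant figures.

≈ 7.10×10^-3 mm

Noros: 2.51 Gt = 2.510×10^12 kg; dividing by ρ_w = 998.2 kg m⁻³ gives 2.515×10^9 m³ of water.
The Hala ice shelf is floating and already displaces its own weight of water, so its melt adds essentially nothing to sea level.
Total added water ≈ 2.515×10^9 m³ over 3.54×10^14 m² → Δh = 7.10×10^-6 m = 7.10×10^-3 mm.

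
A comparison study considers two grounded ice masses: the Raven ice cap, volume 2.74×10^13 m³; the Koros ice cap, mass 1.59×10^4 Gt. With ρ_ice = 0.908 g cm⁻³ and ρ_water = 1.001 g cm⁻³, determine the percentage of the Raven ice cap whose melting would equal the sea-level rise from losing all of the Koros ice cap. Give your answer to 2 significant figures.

≈ 64 %

Equal sea-level rise means equal mass of meltwater, i.e. equal mass of ice lost.
Ice mass of Koros: 1.590×10^16 kg; ice mass of Raven: 2.488×10^16 kg.
Fraction required = 1.590×10^16 / 2.488×10^16 = 0.639 → 64 %.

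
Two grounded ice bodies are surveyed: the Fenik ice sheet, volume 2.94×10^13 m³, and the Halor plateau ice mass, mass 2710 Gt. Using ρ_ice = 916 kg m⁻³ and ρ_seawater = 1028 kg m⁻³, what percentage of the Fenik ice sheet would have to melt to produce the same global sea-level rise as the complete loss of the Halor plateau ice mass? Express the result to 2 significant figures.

≈ 10 %

Equal sea-level rise means equal mass of meltwater, i.e. equal mass of ice lost.
Ice mass of Halor: 2.710×10^15 kg; ice mass of Fenik: 2.693×10^16 kg.
Fraction required = 2.710×10^15 / 2.693×10^16 = 0.101 → 10 %.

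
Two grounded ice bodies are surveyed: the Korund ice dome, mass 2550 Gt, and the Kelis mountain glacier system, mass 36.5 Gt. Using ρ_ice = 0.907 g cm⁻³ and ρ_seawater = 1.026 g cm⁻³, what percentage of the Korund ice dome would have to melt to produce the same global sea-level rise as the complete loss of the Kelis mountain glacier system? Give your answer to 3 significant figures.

Equal sea-level rise means equal mass of meltwater, i.e. equal mass of ice lost.
Ice mass of Kelis: 3.650×10^13 kg; ice mass of Korund: 2.550×10^15 kg.
Fraction required = 3.650×10^13 / 2.550×10^15 = 0.0143 → 1.43 %.

≈ 1.43 %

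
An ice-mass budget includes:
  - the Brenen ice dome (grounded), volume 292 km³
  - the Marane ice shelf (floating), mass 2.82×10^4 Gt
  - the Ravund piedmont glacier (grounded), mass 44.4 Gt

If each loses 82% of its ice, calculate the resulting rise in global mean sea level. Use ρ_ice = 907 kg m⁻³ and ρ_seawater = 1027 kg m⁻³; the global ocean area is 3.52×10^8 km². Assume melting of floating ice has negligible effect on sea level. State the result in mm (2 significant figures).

≈ 0.70 mm

Brenen: 0.82 × 292 km³ × (907/1027) = 211.5 km³ of water.
The Marane ice shelf is floating and already displaces its own weight of water, so its melt adds essentially nothing to sea level.
Ravund: 0.82 × 44.4 Gt = 3.641×10^13 kg; dividing by ρ_w = 1027 kg m⁻³ gives 3.545×10^10 m³ of water.
Total added water ≈ 2.469×10^11 m³ over 3.52×10^14 m² → Δh = 7.01×10^-4 m = 0.70 mm.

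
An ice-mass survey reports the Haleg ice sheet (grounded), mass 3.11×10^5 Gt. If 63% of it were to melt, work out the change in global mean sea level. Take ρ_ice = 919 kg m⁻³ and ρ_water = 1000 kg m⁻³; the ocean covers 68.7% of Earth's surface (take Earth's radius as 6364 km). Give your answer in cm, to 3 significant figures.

Haleg: 0.63 × 3.11×10^5 Gt = 1.959×10^17 kg; dividing by ρ_w = 1000 kg m⁻³ gives 1.959×10^14 m³ of water.
Spread over 3.50×10^14 m² of ocean, Δh = 1.959×10^14 / 3.50×10^14 = 0.560 m = 56.0 cm.

≈ 56.0 cm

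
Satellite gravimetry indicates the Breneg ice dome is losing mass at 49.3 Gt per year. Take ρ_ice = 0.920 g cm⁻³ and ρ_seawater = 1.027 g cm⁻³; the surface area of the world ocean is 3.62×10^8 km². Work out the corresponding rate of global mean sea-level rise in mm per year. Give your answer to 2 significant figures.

≈ 0.13 mm/yr

ρ_w = 1.027 g cm⁻³ = 1027 kg m⁻³. Annual water volume added = 49.3 Gt / ρ_w = 4.930×10^13 kg / 1027 kg m⁻³ = 4.800×10^10 m³.
Δh per year = 4.800×10^10 / 3.62×10^14 = 1.33×10^-4 m = 0.13 mm.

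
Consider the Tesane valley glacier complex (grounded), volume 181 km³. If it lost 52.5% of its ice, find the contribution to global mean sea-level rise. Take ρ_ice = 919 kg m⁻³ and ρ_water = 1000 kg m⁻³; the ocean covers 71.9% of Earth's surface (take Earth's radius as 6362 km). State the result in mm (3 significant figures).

≈ 0.239 mm

Tesane: 0.525 × 181 km³ × (919/1000) = 87.33 km³ of water.
Spread over 3.66×10^14 m² of ocean, Δh = 8.733×10^10 / 3.66×10^14 = 2.39×10^-4 m = 0.239 mm.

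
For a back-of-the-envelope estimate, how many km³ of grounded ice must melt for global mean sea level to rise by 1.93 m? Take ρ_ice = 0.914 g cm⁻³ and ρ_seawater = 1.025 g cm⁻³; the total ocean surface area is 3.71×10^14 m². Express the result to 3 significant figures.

Required water volume = Δh × A = 1.93 m × 3.71×10^14 m² = 7.160×10^14 m³ = 7.160×10^5 km³.
Ice volume = water volume × ρ_w/ρ_ice = 7.160×10^5 × 1025/914 = 8.03×10^5 km³.

≈ 8.03×10^5 km³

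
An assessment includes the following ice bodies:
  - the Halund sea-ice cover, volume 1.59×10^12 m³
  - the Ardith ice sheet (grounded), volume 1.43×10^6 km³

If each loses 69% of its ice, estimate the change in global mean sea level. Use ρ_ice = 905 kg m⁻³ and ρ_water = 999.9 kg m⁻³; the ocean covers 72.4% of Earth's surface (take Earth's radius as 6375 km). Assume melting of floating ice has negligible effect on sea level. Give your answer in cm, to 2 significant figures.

The Halund sea-ice cover is floating and already displaces its own weight of water, so its melt adds essentially nothing to sea level.
Ardith: 0.69 × 1.43×10^6 km³ × (905/999.9) = 8.931×10^5 km³ of water.
Total added water ≈ 8.931×10^14 m³ over 3.70×10^14 m² → Δh = 2.42 m = 240 cm.

≈ 240 cm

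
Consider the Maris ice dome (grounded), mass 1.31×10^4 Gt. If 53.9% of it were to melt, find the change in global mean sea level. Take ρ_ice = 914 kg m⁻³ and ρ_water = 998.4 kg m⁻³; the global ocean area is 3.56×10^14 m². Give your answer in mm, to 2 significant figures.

Maris: 0.539 × 1.31×10^4 Gt = 7.061×10^15 kg; dividing by ρ_w = 998.4 kg m⁻³ gives 7.072×10^12 m³ of water.
Spread over 3.56×10^14 m² of ocean, Δh = 7.072×10^12 / 3.56×10^14 = 0.0199 m = 20 mm.

≈ 20 mm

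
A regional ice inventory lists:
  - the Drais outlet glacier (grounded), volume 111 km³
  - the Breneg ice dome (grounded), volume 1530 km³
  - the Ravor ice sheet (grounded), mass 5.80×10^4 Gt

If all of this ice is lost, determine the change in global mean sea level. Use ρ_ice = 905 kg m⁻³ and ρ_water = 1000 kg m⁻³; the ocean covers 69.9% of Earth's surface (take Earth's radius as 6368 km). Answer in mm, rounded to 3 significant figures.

Drais: 111 km³ × (905/1000) = 100.5 km³ of water.
Breneg: 1530 km³ × (905/1000) = 1385 km³ of water.
Ravor: 5.80×10^4 Gt = 5.800×10^16 kg; dividing by ρ_w = 1000 kg m⁻³ gives 5.800×10^13 m³ of water.
Total added water ≈ 5.949×10^13 m³ over 3.56×10^14 m² → Δh = 0.167 m = 167 mm.

≈ 167 mm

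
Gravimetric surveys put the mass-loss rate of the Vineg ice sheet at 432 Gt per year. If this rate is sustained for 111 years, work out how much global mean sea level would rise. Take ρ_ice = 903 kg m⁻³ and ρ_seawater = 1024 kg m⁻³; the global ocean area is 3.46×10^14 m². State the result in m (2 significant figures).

Total mass lost = 432 Gt/yr × 111 yr = 4.795×10^4 Gt = 4.795×10^16 kg.
ρ_w = 1024 kg m⁻³, so water volume = 4.795×10^16 / 1024 = 4.683×10^13 m³.
Δh = 4.683×10^13 / 3.46×10^14 = 0.135 m.

≈ 0.14 m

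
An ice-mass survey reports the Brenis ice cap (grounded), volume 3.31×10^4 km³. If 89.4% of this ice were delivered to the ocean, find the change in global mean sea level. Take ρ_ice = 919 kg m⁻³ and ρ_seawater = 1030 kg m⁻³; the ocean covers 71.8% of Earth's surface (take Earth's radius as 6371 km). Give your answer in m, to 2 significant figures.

≈ 0.072 m

Brenis: 0.894 × 3.31×10^4 km³ × (919/1030) = 2.640×10^4 km³ of water.
Spread over 3.66×10^14 m² of ocean, Δh = 2.640×10^13 / 3.66×10^14 = 0.0721 m.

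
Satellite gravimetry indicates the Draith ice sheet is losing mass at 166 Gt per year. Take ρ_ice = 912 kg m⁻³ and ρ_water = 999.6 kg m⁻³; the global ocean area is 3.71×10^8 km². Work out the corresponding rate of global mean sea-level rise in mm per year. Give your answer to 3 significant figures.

≈ 0.448 mm/yr

ρ_w = 999.6 kg m⁻³. Annual water volume added = 166 Gt / ρ_w = 1.660×10^14 kg / 999.6 kg m⁻³ = 1.661×10^11 m³.
Δh per year = 1.661×10^11 / 3.71×10^14 = 4.48×10^-4 m = 0.448 mm.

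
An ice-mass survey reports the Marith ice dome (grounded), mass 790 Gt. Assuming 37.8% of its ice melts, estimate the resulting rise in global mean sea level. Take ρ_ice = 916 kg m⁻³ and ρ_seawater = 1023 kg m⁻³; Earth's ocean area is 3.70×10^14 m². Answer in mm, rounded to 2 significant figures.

≈ 0.79 mm

Marith: 0.378 × 790 Gt = 2.986×10^14 kg; dividing by ρ_w = 1023 kg m⁻³ gives 2.919×10^11 m³ of water.
Spread over 3.70×10^14 m² of ocean, Δh = 2.919×10^11 / 3.70×10^14 = 7.89×10^-4 m = 0.79 mm.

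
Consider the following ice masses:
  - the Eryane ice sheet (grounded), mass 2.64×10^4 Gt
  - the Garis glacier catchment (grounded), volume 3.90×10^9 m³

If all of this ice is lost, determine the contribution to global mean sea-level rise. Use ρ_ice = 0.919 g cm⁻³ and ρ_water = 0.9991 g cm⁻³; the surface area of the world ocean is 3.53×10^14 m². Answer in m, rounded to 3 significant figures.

≈ 0.0749 m

Eryane: 2.64×10^4 Gt = 2.640×10^16 kg; dividing by ρ_w = 0.9991 g cm⁻³ = 999.1 kg m⁻³ gives 2.642×10^13 m³ of water.
Garis: 3.90×10^9 m³ × (919/999.1) = 3.587×10^9 m³ of water.
Total added water ≈ 2.643×10^13 m³ over 3.53×10^14 m² → Δh = 0.0749 m.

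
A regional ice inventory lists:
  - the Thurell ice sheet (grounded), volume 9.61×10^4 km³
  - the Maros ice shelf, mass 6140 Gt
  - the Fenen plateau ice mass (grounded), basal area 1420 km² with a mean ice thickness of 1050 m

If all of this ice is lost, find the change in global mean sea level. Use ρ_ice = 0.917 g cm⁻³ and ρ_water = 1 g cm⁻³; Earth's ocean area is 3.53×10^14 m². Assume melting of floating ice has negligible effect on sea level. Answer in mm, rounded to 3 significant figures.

≈ 254 mm

Thurell: 9.61×10^4 km³ × (917/1000) = 8.812×10^4 km³ of water.
The Maros ice shelf is floating and already displaces its own weight of water, so its melt adds essentially nothing to sea level.
Fenen: ice volume = 1420 km² × 1050 m = 1491 km³; 1491 × (917/1000) = 1367 km³ of water.
Total added water ≈ 8.949×10^13 m³ over 3.53×10^14 m² → Δh = 0.254 m = 254 mm.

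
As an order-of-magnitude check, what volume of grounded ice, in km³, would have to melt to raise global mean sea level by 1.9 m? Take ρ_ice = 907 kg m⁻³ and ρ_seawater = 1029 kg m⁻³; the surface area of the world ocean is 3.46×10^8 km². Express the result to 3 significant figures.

Required water volume = Δh × A = 1.9 m × 3.46×10^14 m² = 6.574×10^14 m³ = 6.574×10^5 km³.
Ice volume = water volume × ρ_w/ρ_ice = 6.574×10^5 × 1029/907 = 7.46×10^5 km³.

≈ 7.46×10^5 km³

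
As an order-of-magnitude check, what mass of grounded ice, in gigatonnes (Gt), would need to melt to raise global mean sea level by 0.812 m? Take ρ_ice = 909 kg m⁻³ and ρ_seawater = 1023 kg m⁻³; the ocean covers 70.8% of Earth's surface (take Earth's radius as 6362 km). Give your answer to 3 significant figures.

≈ 2.99×10^5 Gt

Required water volume = Δh × A = 0.812 m × 3.60×10^14 m² = 2.924×10^14 m³.
ρ_w = 1023 kg m⁻³, so the mass of water = 2.924×10^14 m³ × 1023 kg m⁻³ = 2.991×10^17 kg = 2.99×10^5 Gt (and the same mass of ice, by conservation).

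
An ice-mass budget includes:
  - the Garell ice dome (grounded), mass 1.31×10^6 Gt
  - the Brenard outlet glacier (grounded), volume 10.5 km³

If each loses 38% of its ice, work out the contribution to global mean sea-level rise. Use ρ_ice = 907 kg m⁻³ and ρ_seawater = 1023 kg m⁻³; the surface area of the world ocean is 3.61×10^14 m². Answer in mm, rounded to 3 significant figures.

≈ 1350 mm

Garell: 0.38 × 1.31×10^6 Gt = 4.978×10^17 kg; dividing by ρ_w = 1023 kg m⁻³ gives 4.866×10^14 m³ of water.
Brenard: 0.38 × 10.5 km³ × (907/1023) = 3.538 km³ of water.
Total added water ≈ 4.866×10^14 m³ over 3.61×10^14 m² → Δh = 1.35 m = 1350 mm.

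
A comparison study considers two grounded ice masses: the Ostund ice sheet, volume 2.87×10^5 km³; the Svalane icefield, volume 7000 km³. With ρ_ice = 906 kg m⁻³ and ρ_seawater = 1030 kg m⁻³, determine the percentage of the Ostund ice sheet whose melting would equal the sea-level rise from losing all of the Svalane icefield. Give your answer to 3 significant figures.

Equal sea-level rise means equal mass of meltwater, i.e. equal mass of ice lost.
Ice mass of Svalane: 6.342×10^15 kg; ice mass of Ostund: 2.600×10^17 kg.
Fraction required = 6.342×10^15 / 2.600×10^17 = 0.0244 → 2.44 %.

≈ 2.44 %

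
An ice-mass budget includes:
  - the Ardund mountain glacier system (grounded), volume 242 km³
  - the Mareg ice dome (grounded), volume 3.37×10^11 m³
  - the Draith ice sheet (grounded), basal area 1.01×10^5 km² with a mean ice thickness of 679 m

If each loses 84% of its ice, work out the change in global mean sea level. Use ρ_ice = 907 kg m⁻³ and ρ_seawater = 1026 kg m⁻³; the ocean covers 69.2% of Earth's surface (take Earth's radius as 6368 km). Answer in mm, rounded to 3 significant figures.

≈ 146 mm

Ardund: 0.84 × 242 km³ × (907/1026) = 179.7 km³ of water.
Mareg: 0.84 × 3.37×10^11 m³ × (907/1026) = 2.502×10^11 m³ of water.
Draith: ice volume = 1.01×10^5 km² × 679 m = 6.858×10^4 km³; 0.84 × 6.858×10^4 × (907/1026) = 5.092×10^4 km³ of water.
Total added water ≈ 5.135×10^13 m³ over 3.53×10^14 m² → Δh = 0.146 m = 146 mm.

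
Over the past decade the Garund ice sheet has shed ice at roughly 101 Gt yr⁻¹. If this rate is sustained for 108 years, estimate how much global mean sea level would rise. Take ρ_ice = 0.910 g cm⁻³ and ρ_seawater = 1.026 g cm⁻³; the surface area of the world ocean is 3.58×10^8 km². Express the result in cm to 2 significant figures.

Total mass lost = 101 Gt/yr × 108 yr = 1.091×10^4 Gt = 1.091×10^16 kg.
ρ_w = 1.026 g cm⁻³ = 1026 kg m⁻³, so water volume = 1.091×10^16 / 1026 = 1.063×10^13 m³.
Δh = 1.063×10^13 / 3.58×10^14 = 0.0297 m = 3.0 cm.

≈ 3.0 cm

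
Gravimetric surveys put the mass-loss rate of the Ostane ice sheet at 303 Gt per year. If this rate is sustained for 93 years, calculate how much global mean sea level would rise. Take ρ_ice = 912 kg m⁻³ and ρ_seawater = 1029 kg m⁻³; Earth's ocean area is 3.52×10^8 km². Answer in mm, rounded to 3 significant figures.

≈ 77.8 mm

Total mass lost = 303 Gt/yr × 93 yr = 2.818×10^4 Gt = 2.818×10^16 kg.
ρ_w = 1029 kg m⁻³, so water volume = 2.818×10^16 / 1029 = 2.738×10^13 m³.
Δh = 2.738×10^13 / 3.52×10^14 = 0.0778 m = 77.8 mm.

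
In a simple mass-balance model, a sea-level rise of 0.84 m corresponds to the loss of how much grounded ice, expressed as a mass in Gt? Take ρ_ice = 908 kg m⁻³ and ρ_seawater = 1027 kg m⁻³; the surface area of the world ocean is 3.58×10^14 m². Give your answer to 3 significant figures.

≈ 3.09×10^5 Gt

Required water volume = Δh × A = 0.84 m × 3.58×10^14 m² = 3.007×10^14 m³.
ρ_w = 1027 kg m⁻³, so the mass of water = 3.007×10^14 m³ × 1027 kg m⁻³ = 3.088×10^17 kg = 3.09×10^5 Gt (and the same mass of ice, by conservation).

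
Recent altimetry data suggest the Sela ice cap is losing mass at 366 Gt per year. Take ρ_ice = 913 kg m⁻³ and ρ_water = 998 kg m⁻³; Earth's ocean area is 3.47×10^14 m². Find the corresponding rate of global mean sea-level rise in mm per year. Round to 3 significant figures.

≈ 1.06 mm/yr

ρ_w = 998 kg m⁻³. Annual water volume added = 366 Gt / ρ_w = 3.660×10^14 kg / 998 kg m⁻³ = 3.667×10^11 m³.
Δh per year = 3.667×10^11 / 3.47×10^14 = 1.06×10^-3 m = 1.06 mm.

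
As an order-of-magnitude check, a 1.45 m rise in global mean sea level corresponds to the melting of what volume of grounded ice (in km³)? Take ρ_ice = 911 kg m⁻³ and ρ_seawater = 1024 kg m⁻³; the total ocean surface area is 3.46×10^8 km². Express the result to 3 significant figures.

Required water volume = Δh × A = 1.45 m × 3.46×10^14 m² = 5.017×10^14 m³ = 5.017×10^5 km³.
Ice volume = water volume × ρ_w/ρ_ice = 5.017×10^5 × 1024/911 = 5.64×10^5 km³.

≈ 5.64×10^5 km³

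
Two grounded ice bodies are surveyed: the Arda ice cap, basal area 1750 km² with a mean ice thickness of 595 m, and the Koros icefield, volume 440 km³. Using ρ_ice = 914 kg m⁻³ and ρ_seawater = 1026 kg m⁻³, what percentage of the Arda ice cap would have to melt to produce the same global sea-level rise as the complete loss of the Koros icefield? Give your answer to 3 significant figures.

≈ 42.3 %

Equal sea-level rise means equal mass of meltwater, i.e. equal mass of ice lost.
Ice mass of Koros: 4.022×10^14 kg; ice mass of Arda: 9.517×10^14 kg.
Fraction required = 4.022×10^14 / 9.517×10^14 = 0.423 → 42.3 %.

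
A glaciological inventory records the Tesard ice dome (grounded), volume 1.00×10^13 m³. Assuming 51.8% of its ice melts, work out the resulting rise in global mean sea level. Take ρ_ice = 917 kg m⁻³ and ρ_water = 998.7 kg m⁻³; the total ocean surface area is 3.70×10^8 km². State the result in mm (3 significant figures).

Tesard: 0.518 × 1.00×10^13 m³ × (917/998.7) = 4.756×10^12 m³ of water.
Spread over 3.70×10^14 m² of ocean, Δh = 4.756×10^12 / 3.70×10^14 = 0.0129 m = 12.9 mm.

≈ 12.9 mm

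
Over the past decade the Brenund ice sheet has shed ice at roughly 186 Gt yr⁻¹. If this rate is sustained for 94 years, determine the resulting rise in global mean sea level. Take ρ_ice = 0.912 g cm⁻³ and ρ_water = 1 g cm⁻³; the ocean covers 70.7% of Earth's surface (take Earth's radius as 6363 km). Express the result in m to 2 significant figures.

Total mass lost = 186 Gt/yr × 94 yr = 1.748×10^4 Gt = 1.748×10^16 kg.
ρ_w = 1 g cm⁻³ = 1000 kg m⁻³, so water volume = 1.748×10^16 / 1000 = 1.748×10^13 m³.
Δh = 1.748×10^13 / 3.60×10^14 = 0.0486 m.

≈ 0.049 m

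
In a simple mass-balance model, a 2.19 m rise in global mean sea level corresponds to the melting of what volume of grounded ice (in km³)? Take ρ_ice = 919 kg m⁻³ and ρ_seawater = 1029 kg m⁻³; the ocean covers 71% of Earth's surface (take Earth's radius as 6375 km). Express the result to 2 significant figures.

Required water volume = Δh × A = 2.19 m × 3.63×10^14 m² = 7.941×10^14 m³ = 7.941×10^5 km³.
Ice volume = water volume × ρ_w/ρ_ice = 7.941×10^5 × 1029/919 = 8.9×10^5 km³.

≈ 8.9×10^5 km³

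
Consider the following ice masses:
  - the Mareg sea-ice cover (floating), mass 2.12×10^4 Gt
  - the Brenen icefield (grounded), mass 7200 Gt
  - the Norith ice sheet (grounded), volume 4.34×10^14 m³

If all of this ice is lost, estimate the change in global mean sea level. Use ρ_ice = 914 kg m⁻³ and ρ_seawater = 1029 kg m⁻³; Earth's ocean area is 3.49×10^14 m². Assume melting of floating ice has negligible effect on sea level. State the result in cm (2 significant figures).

≈ 110 cm

The Mareg sea-ice cover is floating and already displaces its own weight of water, so its melt adds essentially nothing to sea level.
Brenen: 7200 Gt = 7.200×10^15 kg; dividing by ρ_w = 1029 kg m⁻³ gives 6.997×10^12 m³ of water.
Norith: 4.34×10^14 m³ × (914/1029) = 3.855×10^14 m³ of water.
Total added water ≈ 3.925×10^14 m³ over 3.49×10^14 m² → Δh = 1.12 m = 110 cm.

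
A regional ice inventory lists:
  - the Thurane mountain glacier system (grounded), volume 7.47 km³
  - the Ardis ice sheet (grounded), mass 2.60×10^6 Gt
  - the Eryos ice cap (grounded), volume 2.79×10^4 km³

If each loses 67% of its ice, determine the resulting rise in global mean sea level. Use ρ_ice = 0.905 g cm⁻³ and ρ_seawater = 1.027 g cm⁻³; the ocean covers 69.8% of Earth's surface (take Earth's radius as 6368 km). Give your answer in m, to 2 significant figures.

Thurane: 0.67 × 7.47 km³ × (905/1027) = 4.410 km³ of water.
Ardis: 0.67 × 2.60×10^6 Gt = 1.742×10^18 kg; dividing by ρ_w = 1.027 g cm⁻³ = 1027 kg m⁻³ gives 1.696×10^15 m³ of water.
Eryos: 0.67 × 2.79×10^4 km³ × (905/1027) = 1.647×10^4 km³ of water.
Total added water ≈ 1.713×10^15 m³ over 3.56×10^14 m² → Δh = 4.82 m.

≈ 4.8 m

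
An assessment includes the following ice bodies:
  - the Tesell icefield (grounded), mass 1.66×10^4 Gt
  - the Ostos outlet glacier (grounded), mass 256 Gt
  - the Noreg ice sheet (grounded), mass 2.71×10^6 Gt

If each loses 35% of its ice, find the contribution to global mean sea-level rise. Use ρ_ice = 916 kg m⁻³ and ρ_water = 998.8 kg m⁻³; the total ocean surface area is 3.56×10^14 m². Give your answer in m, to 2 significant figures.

Tesell: 0.35 × 1.66×10^4 Gt = 5.810×10^15 kg; dividing by ρ_w = 998.8 kg m⁻³ gives 5.817×10^12 m³ of water.
Ostos: 0.35 × 256 Gt = 8.960×10^13 kg; dividing by ρ_w = 998.8 kg m⁻³ gives 8.971×10^10 m³ of water.
Noreg: 0.35 × 2.71×10^6 Gt = 9.485×10^17 kg; dividing by ρ_w = 998.8 kg m⁻³ gives 9.496×10^14 m³ of water.
Total added water ≈ 9.555×10^14 m³ over 3.56×10^14 m² → Δh = 2.68 m.

≈ 2.7 m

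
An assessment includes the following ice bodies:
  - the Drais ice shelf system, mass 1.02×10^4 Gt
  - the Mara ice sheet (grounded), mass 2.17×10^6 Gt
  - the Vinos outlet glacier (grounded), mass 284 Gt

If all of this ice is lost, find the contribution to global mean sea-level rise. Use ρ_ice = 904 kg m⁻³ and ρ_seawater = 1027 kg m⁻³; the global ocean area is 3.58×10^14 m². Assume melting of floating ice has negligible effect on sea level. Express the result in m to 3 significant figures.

≈ 5.90 m

The Drais ice shelf system is floating and already displaces its own weight of water, so its melt adds essentially nothing to sea level.
Mara: 2.17×10^6 Gt = 2.170×10^18 kg; dividing by ρ_w = 1027 kg m⁻³ gives 2.113×10^15 m³ of water.
Vinos: 284 Gt = 2.840×10^14 kg; dividing by ρ_w = 1027 kg m⁻³ gives 2.765×10^11 m³ of water.
Total added water ≈ 2.113×10^15 m³ over 3.58×10^14 m² → Δh = 5.90 m.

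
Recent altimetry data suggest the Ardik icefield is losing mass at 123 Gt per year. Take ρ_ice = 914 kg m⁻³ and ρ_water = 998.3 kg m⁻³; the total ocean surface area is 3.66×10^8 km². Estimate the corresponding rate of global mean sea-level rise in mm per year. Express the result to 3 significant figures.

≈ 0.337 mm/yr

ρ_w = 998.3 kg m⁻³. Annual water volume added = 123 Gt / ρ_w = 1.230×10^14 kg / 998.3 kg m⁻³ = 1.232×10^11 m³.
Δh per year = 1.232×10^11 / 3.66×10^14 = 3.37×10^-4 m = 0.337 mm.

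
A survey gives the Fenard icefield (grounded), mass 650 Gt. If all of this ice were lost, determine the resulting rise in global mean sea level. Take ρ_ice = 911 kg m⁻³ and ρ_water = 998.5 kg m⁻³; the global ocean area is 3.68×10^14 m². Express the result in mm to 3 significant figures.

Fenard: 650 Gt = 6.500×10^14 kg; dividing by ρ_w = 998.5 kg m⁻³ gives 6.510×10^11 m³ of water.
Spread over 3.68×10^14 m² of ocean, Δh = 6.510×10^11 / 3.68×10^14 = 1.77×10^-3 m = 1.77 mm.

≈ 1.77 mm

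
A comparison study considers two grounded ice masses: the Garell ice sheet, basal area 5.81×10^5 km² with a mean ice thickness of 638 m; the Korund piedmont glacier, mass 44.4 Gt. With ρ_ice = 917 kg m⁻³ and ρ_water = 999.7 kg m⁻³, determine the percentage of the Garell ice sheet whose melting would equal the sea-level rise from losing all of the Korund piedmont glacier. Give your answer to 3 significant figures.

≈ 0.0131 %

Equal sea-level rise means equal mass of meltwater, i.e. equal mass of ice lost.
Ice mass of Korund: 4.440×10^13 kg; ice mass of Garell: 3.399×10^17 kg.
Fraction required = 4.440×10^13 / 3.399×10^17 = 1.31×10^-4 → 0.0131 %.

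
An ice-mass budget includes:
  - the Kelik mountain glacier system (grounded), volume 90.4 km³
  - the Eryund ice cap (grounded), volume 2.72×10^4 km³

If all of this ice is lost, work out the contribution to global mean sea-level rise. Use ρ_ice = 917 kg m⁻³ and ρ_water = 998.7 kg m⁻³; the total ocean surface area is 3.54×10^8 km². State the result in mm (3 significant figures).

Kelik: 90.4 km³ × (917/998.7) = 83.00 km³ of water.
Eryund: 2.72×10^4 km³ × (917/998.7) = 2.497×10^4 km³ of water.
Total added water ≈ 2.506×10^13 m³ over 3.54×10^14 m² → Δh = 0.0708 m = 70.8 mm.

≈ 70.8 mm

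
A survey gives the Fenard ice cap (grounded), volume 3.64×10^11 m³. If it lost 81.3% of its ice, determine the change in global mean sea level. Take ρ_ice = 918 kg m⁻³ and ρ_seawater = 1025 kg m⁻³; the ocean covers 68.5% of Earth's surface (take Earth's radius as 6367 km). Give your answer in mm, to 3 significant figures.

Fenard: 0.813 × 3.64×10^11 m³ × (918/1025) = 2.650×10^11 m³ of water.
Spread over 3.49×10^14 m² of ocean, Δh = 2.650×10^11 / 3.49×10^14 = 7.60×10^-4 m = 0.760 mm.

≈ 0.760 mm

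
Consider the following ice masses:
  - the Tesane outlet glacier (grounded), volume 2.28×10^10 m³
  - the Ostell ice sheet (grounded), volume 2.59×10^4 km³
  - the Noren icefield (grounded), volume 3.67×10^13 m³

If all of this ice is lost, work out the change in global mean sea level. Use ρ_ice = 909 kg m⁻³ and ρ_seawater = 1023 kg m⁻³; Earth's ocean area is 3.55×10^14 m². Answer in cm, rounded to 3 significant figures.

Tesane: 2.28×10^10 m³ × (909/1023) = 2.026×10^10 m³ of water.
Ostell: 2.59×10^4 km³ × (909/1023) = 2.301×10^4 km³ of water.
Noren: 3.67×10^13 m³ × (909/1023) = 3.261×10^13 m³ of water.
Total added water ≈ 5.564×10^13 m³ over 3.55×10^14 m² → Δh = 0.157 m = 15.7 cm.

≈ 15.7 cm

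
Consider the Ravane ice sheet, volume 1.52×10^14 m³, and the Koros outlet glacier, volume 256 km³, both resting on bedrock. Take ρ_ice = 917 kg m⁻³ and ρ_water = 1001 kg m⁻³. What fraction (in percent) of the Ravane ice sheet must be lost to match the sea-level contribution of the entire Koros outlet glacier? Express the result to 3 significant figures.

≈ 0.168 %

Equal sea-level rise means equal mass of meltwater, i.e. equal mass of ice lost.
Ice mass of Koros: 2.348×10^14 kg; ice mass of Ravane: 1.394×10^17 kg.
Fraction required = 2.348×10^14 / 1.394×10^17 = 1.68×10^-3 → 0.168 %.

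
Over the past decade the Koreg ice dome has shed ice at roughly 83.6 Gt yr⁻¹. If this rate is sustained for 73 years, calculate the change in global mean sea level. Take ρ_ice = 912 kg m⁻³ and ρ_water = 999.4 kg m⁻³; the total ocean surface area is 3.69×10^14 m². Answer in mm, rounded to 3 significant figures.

≈ 16.5 mm

Total mass lost = 83.6 Gt/yr × 73 yr = 6103 Gt = 6.103×10^15 kg.
ρ_w = 999.4 kg m⁻³, so water volume = 6.103×10^15 / 999.4 = 6.106×10^12 m³.
Δh = 6.106×10^12 / 3.69×10^14 = 0.0165 m = 16.5 mm.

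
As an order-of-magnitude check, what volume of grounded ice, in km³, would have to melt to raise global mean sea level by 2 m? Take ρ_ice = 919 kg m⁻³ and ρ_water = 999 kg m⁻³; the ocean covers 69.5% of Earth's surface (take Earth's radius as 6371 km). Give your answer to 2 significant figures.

Required water volume = Δh × A = 2 m × 3.54×10^14 m² = 7.090×10^14 m³ = 7.090×10^5 km³.
Ice volume = water volume × ρ_w/ρ_ice = 7.090×10^5 × 999/919 = 7.7×10^5 km³.

≈ 7.7×10^5 km³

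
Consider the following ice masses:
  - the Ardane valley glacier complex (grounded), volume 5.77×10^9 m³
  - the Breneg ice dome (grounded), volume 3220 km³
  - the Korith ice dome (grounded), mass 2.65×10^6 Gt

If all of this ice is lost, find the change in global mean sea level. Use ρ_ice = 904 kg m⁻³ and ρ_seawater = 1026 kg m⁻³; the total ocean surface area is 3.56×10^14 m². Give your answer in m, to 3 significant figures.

≈ 7.26 m

Ardane: 5.77×10^9 m³ × (904/1026) = 5.084×10^9 m³ of water.
Breneg: 3220 km³ × (904/1026) = 2837 km³ of water.
Korith: 2.65×10^6 Gt = 2.650×10^18 kg; dividing by ρ_w = 1026 kg m⁻³ gives 2.583×10^15 m³ of water.
Total added water ≈ 2.586×10^15 m³ over 3.56×10^14 m² → Δh = 7.26 m.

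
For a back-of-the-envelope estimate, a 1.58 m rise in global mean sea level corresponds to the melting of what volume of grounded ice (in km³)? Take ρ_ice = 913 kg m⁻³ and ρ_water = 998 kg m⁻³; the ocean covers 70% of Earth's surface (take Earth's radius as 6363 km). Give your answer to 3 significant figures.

Required water volume = Δh × A = 1.58 m × 3.56×10^14 m² = 5.627×10^14 m³ = 5.627×10^5 km³.
Ice volume = water volume × ρ_w/ρ_ice = 5.627×10^5 × 998/913 = 6.15×10^5 km³.

≈ 6.15×10^5 km³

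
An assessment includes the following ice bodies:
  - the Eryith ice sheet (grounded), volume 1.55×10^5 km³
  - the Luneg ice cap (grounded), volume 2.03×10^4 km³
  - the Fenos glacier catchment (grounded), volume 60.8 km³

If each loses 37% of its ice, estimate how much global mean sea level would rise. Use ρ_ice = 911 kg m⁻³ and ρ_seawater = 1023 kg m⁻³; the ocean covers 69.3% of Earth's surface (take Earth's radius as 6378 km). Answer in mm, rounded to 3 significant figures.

Eryith: 0.37 × 1.55×10^5 km³ × (911/1023) = 5.107×10^4 km³ of water.
Luneg: 0.37 × 2.03×10^4 km³ × (911/1023) = 6689 km³ of water.
Fenos: 0.37 × 60.8 km³ × (911/1023) = 20.03 km³ of water.
Total added water ≈ 5.778×10^13 m³ over 3.54×10^14 m² → Δh = 0.163 m = 163 mm.

≈ 163 mm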